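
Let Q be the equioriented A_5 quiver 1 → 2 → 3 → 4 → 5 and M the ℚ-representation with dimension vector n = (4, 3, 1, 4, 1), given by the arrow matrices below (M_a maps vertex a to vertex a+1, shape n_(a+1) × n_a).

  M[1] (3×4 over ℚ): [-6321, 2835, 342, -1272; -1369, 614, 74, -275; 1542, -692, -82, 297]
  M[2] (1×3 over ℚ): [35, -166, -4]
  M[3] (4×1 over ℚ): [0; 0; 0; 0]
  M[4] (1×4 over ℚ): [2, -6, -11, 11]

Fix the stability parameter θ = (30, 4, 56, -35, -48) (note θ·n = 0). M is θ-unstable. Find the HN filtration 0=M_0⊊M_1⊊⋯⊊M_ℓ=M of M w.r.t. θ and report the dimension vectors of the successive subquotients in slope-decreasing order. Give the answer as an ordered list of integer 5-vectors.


Via rank(M_{q-1}∘⋯∘M_p): M ≅ I[1,1], I[1,2]^2, I[1,3], I[4,4]^3, I[4,5].
μ_θ-semistable layers: μ^(1)=56; μ^(2)=30; μ^(3)=17; μ^(4)=-35; μ^(5)=-83/2

((0, 0, 1, 0, 0); (1, 0, 0, 0, 0); (3, 3, 0, 0, 0); (0, 0, 0, 3, 0); (0, 0, 0, 1, 1))


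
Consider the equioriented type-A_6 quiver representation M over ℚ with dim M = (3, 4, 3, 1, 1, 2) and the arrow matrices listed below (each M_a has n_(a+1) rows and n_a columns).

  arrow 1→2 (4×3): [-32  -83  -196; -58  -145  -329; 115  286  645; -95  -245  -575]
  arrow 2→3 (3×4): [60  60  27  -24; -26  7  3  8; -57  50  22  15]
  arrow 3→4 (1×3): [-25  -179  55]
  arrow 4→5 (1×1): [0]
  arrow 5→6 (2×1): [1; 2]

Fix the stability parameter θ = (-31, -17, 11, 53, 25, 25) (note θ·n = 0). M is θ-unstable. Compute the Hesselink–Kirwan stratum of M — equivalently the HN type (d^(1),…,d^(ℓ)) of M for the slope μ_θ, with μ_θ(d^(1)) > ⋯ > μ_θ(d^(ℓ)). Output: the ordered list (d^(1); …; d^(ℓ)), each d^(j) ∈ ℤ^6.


Barcode: M ≅ I[1,2], I[1,3], I[1,4], I[2,3], I[5,6], I[6,6]. HN layers by μ_θ (5 steps, strictly decreasing):
  μ^(1)=53; μ^(2)=25; μ^(3)=11; μ^(4)=-17; μ^(5)=-31

((0, 0, 0, 1, 0, 0); (0, 0, 0, 0, 1, 2); (0, 0, 3, 0, 0, 0); (0, 4, 0, 0, 0, 0); (3, 0, 0, 0, 0, 0))


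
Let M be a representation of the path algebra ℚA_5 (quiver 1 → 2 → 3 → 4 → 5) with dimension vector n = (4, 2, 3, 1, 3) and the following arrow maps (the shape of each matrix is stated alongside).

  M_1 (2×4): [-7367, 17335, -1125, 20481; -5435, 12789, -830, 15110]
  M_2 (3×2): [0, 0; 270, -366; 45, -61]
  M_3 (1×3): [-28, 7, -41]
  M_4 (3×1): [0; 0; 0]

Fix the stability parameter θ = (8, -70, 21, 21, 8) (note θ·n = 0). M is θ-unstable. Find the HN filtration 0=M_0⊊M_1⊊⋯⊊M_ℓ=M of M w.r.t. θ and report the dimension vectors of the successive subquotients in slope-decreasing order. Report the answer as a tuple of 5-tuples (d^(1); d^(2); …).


Via rank(M_{q-1}∘⋯∘M_p): M ≅ I[1,1]^2, I[1,2], I[1,4], I[3,3]^2, I[5,5]^3.
μ_θ-semistable layers: μ^(1)=21; μ^(2)=8; μ^(3)=-31

((0, 0, 3, 1, 0); (2, 0, 0, 0, 3); (2, 2, 0, 0, 0))


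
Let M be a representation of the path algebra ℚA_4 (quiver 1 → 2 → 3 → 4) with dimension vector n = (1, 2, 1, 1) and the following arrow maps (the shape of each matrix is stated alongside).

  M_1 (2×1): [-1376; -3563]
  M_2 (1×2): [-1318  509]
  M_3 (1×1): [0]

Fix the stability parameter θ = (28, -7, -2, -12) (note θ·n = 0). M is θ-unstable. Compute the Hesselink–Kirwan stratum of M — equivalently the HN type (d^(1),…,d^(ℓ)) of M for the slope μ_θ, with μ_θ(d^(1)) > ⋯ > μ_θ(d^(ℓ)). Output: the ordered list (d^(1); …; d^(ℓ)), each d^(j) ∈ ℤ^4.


Interval decomposition of M: I[1,3], I[2,2], I[4,4].
HN type (ℓ=3): μ^(1)=19/3; μ^(2)=-7; μ^(3)=-12

((1, 1, 1, 0); (0, 1, 0, 0); (0, 0, 0, 1))


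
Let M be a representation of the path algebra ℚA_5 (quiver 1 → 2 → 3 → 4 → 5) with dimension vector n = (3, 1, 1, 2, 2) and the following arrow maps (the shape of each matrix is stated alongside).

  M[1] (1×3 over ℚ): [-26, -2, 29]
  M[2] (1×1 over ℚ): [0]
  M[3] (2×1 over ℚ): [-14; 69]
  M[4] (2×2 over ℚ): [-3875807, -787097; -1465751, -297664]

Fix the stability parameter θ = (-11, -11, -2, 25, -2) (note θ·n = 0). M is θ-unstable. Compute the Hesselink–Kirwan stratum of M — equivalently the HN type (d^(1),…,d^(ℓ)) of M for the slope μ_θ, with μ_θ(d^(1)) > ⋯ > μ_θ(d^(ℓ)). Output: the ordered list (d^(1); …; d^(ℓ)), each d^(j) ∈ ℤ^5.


Barcode: M ≅ I[1,1]^2, I[1,2], I[3,5], I[4,5]. HN layers by μ_θ (3 steps, strictly decreasing):
  μ^(1)=23/2; μ^(2)=-2; μ^(3)=-11

((0, 0, 0, 2, 2); (0, 0, 1, 0, 0); (3, 1, 0, 0, 0))


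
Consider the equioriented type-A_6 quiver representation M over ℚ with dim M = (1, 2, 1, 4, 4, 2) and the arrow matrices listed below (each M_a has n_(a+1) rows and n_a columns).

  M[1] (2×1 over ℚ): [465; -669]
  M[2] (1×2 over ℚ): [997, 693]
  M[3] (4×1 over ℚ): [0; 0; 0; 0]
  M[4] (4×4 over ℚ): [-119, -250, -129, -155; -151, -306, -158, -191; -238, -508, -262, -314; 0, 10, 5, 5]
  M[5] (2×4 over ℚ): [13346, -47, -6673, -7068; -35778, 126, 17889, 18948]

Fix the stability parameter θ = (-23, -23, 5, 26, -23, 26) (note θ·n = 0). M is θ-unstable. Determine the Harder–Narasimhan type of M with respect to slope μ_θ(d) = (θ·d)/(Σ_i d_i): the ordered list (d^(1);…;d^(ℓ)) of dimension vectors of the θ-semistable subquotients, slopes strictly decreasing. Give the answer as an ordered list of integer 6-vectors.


Interval decomposition of M: I[1,3], I[2,2], I[4,4], I[4,5]^2, I[4,6], I[5,6].
HN type (ℓ=4): μ^(1)=26; μ^(2)=5; μ^(3)=3/2; μ^(4)=-23

((0, 0, 0, 1, 0, 2); (0, 0, 1, 0, 0, 0); (0, 0, 0, 3, 3, 0); (1, 2, 0, 0, 1, 0))


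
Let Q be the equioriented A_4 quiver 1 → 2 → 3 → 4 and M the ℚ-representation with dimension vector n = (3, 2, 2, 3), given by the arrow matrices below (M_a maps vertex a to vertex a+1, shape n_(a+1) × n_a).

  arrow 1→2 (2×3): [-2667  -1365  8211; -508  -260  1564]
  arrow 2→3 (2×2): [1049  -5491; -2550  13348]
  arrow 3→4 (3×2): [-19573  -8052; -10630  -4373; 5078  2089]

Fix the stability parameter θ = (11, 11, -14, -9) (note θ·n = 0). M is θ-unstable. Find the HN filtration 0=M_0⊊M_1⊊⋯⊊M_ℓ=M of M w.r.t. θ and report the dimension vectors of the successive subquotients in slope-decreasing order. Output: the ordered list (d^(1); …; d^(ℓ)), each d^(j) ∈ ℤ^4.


Barcode: M ≅ I[1,1]^2, I[1,4], I[2,4], I[4,4]. HN layers by μ_θ (4 steps, strictly decreasing):
  μ^(1)=11; μ^(2)=-1/4; μ^(3)=-4; μ^(4)=-9

((2, 0, 0, 0); (1, 1, 1, 1); (0, 1, 1, 1); (0, 0, 0, 1))


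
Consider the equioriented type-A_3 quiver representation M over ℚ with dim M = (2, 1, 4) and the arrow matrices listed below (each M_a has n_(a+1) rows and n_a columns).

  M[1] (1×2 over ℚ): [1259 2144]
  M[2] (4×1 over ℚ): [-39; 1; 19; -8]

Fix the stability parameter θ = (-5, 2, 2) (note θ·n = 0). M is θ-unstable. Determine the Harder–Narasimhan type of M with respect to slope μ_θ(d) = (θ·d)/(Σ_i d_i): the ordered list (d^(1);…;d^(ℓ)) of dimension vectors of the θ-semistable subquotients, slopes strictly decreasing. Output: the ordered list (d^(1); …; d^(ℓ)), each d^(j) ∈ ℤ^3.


Barcode: M ≅ I[1,1], I[1,3], I[3,3]^3. HN layers by μ_θ (2 steps, strictly decreasing):
  μ^(1)=2; μ^(2)=-5

((0, 1, 4); (2, 0, 0))


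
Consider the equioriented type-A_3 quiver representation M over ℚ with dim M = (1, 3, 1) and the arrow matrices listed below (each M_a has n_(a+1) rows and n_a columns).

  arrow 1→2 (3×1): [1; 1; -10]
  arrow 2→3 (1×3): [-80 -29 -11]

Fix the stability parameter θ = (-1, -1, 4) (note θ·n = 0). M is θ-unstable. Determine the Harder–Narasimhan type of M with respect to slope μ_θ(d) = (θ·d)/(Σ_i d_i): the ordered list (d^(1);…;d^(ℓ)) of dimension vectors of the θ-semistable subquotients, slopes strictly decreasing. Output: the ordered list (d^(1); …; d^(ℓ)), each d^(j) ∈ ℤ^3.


Via rank(M_{q-1}∘⋯∘M_p): M ≅ I[1,3], I[2,2]^2.
μ_θ-semistable layers: μ^(1)=4; μ^(2)=-1

((0, 0, 1); (1, 3, 0))


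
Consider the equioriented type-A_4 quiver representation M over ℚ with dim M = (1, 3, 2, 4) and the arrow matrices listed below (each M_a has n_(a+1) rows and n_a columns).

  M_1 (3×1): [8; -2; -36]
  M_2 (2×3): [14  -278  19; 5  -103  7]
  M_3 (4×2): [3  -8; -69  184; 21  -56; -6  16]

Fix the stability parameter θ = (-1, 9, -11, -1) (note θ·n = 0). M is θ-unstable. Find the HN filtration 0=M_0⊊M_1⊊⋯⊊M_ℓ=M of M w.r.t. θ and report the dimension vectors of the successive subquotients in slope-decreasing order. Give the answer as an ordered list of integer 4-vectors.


Interval decomposition of M: I[1,3], I[2,2], I[2,4], I[4,4]^3.
HN type (ℓ=2): μ^(1)=9; μ^(2)=-1

((0, 1, 0, 0); (1, 2, 2, 4))


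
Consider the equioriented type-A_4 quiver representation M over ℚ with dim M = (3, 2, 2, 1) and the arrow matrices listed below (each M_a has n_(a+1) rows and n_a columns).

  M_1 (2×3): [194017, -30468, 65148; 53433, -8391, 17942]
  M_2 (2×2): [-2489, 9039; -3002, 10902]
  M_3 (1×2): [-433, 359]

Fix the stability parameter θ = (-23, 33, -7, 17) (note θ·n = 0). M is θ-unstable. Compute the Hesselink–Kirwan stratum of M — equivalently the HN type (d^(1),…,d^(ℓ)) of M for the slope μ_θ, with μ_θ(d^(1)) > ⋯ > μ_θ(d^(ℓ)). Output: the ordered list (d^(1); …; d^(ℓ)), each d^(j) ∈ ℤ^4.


Interval decomposition of M: I[1,1], I[1,2], I[1,4], I[3,3].
HN type (ℓ=5): μ^(1)=33; μ^(2)=17; μ^(3)=13; μ^(4)=-7; μ^(5)=-23

((0, 1, 0, 0); (0, 0, 0, 1); (0, 1, 1, 0); (0, 0, 1, 0); (3, 0, 0, 0))


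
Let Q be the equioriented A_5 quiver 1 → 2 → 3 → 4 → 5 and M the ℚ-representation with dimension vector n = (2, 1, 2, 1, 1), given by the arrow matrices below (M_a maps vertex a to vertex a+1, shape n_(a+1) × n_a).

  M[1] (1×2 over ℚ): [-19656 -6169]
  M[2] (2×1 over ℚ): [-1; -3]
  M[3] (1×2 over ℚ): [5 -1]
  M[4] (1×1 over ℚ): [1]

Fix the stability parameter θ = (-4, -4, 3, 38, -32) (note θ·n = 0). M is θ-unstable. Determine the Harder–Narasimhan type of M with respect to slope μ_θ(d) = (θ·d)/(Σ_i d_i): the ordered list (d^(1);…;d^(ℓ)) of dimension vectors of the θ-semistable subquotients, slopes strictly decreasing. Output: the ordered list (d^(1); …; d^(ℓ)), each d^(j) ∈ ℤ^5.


Barcode: M ≅ I[1,1], I[1,5], I[3,3]. HN layers by μ_θ (2 steps, strictly decreasing):
  μ^(1)=3; μ^(2)=-4

((0, 0, 2, 1, 1); (2, 1, 0, 0, 0))


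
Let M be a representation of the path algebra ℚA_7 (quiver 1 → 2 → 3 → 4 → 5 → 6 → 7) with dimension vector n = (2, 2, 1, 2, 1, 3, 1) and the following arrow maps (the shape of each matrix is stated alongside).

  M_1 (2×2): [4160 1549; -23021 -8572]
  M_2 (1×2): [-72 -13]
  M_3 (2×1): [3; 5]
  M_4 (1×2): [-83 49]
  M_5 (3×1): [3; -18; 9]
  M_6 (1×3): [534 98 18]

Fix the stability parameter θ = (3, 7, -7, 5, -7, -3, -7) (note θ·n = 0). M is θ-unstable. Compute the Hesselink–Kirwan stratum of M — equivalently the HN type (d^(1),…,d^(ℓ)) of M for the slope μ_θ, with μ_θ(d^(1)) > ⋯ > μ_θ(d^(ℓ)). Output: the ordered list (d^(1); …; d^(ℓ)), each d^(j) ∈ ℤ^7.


Via rank(M_{q-1}∘⋯∘M_p): M ≅ I[1,2], I[1,6], I[4,4], I[6,6], I[6,7].
μ_θ-semistable layers: μ^(1)=7; μ^(2)=5; μ^(3)=3; μ^(4)=-1/3; μ^(5)=-3; μ^(6)=-5

((0, 1, 0, 0, 0, 0, 0); (0, 0, 0, 1, 0, 0, 0); (1, 0, 0, 0, 0, 0, 0); (1, 1, 1, 1, 1, 1, 0); (0, 0, 0, 0, 0, 1, 0); (0, 0, 0, 0, 0, 1, 1))


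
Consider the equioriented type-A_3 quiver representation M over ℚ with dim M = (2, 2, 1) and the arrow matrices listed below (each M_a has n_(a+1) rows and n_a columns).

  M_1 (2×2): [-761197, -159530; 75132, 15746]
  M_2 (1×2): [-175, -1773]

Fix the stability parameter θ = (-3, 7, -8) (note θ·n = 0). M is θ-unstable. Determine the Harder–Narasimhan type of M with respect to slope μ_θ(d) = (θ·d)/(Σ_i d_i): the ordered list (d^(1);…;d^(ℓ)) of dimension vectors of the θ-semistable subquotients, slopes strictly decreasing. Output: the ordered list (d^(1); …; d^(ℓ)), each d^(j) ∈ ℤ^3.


Interval decomposition of M: I[1,2], I[1,3].
HN type (ℓ=3): μ^(1)=7; μ^(2)=-1/2; μ^(3)=-3

((0, 1, 0); (0, 1, 1); (2, 0, 0))


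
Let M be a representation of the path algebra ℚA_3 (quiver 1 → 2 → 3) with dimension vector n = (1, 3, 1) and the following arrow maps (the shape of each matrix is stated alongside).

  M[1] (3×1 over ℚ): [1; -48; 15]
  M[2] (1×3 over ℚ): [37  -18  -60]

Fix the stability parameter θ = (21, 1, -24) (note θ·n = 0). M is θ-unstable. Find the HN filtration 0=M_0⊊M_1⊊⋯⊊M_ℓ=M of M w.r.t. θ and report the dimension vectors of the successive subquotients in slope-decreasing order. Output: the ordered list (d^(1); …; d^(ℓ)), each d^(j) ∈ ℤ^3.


Via rank(M_{q-1}∘⋯∘M_p): M ≅ I[1,3], I[2,2]^2.
μ_θ-semistable layers: μ^(1)=1; μ^(2)=-2/3

((0, 2, 0); (1, 1, 1))


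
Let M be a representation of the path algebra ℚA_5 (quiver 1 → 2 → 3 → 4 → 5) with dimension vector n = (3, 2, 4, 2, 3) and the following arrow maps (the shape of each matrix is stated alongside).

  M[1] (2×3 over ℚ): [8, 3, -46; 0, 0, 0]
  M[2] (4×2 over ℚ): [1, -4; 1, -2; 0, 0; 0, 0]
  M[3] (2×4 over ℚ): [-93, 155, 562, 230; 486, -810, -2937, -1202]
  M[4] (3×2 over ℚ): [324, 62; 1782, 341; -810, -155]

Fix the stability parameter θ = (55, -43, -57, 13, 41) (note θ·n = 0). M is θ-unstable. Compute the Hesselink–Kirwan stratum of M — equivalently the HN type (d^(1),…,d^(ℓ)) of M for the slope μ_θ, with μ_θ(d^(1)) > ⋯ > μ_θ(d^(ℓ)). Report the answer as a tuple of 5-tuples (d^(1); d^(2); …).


Interval decomposition of M: I[1,1]^2, I[1,4], I[2,3], I[3,3], I[3,5], I[5,5]^2.
HN type (ℓ=6): μ^(1)=55; μ^(2)=41; μ^(3)=13; μ^(4)=-15; μ^(5)=-50; μ^(6)=-57

((2, 0, 0, 0, 0); (0, 0, 0, 0, 3); (0, 0, 0, 2, 0); (1, 1, 1, 0, 0); (0, 1, 1, 0, 0); (0, 0, 2, 0, 0))


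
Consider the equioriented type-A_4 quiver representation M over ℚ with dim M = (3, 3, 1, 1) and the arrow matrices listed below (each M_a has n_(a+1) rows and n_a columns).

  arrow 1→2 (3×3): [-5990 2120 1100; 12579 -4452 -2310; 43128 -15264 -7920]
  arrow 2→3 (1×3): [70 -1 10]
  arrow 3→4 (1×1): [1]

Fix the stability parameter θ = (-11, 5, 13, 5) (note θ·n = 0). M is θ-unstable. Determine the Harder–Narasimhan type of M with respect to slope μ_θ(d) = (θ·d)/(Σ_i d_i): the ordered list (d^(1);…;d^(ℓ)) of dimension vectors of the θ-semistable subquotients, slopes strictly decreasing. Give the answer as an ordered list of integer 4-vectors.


Interval decomposition of M: I[1,1]^2, I[1,4], I[2,2]^2.
HN type (ℓ=3): μ^(1)=9; μ^(2)=5; μ^(3)=-11

((0, 0, 1, 1); (0, 3, 0, 0); (3, 0, 0, 0))


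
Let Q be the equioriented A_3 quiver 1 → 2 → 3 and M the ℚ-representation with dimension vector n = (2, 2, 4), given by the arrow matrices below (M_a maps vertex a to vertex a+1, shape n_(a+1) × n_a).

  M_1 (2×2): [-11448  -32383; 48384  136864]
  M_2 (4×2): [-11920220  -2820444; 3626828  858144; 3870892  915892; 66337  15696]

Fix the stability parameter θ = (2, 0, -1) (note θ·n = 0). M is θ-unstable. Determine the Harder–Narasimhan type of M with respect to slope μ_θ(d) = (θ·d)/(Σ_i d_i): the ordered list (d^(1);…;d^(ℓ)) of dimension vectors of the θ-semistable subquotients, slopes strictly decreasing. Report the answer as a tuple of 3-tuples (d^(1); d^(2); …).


Interval decomposition of M: I[1,1], I[1,3], I[2,3], I[3,3]^2.
HN type (ℓ=4): μ^(1)=2; μ^(2)=1/3; μ^(3)=-1/2; μ^(4)=-1

((1, 0, 0); (1, 1, 1); (0, 1, 1); (0, 0, 2))


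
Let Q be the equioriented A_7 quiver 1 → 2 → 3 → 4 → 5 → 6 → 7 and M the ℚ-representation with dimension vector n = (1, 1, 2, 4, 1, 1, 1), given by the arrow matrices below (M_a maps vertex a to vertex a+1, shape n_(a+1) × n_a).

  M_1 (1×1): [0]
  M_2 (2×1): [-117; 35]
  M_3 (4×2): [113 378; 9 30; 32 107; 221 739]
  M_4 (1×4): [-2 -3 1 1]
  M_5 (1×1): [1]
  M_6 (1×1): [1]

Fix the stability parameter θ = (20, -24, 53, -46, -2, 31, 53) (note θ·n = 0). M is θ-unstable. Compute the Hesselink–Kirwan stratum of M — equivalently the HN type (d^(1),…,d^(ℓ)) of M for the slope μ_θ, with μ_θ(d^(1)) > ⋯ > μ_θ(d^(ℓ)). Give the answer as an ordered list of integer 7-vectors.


Interval decomposition of M: I[1,1], I[2,4], I[3,4], I[4,4], I[4,7].
HN type (ℓ=7): μ^(1)=53; μ^(2)=31; μ^(3)=20; μ^(4)=7/2; μ^(5)=-2; μ^(6)=-24; μ^(7)=-46

((0, 0, 0, 0, 0, 0, 1); (0, 0, 0, 0, 0, 1, 0); (1, 0, 0, 0, 0, 0, 0); (0, 0, 2, 2, 0, 0, 0); (0, 0, 0, 0, 1, 0, 0); (0, 1, 0, 0, 0, 0, 0); (0, 0, 0, 2, 0, 0, 0))


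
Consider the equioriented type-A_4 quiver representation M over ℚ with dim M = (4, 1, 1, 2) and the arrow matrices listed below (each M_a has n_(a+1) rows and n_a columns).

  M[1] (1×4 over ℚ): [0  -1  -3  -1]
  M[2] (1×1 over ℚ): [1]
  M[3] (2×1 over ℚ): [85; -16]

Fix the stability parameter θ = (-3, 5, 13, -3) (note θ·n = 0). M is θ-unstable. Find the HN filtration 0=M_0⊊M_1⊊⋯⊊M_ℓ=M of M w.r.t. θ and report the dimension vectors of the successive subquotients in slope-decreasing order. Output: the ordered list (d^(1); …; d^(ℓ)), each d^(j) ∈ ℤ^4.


Via rank(M_{q-1}∘⋯∘M_p): M ≅ I[1,1]^3, I[1,4], I[4,4].
μ_θ-semistable layers: μ^(1)=5; μ^(2)=-3

((0, 1, 1, 1); (4, 0, 0, 1))


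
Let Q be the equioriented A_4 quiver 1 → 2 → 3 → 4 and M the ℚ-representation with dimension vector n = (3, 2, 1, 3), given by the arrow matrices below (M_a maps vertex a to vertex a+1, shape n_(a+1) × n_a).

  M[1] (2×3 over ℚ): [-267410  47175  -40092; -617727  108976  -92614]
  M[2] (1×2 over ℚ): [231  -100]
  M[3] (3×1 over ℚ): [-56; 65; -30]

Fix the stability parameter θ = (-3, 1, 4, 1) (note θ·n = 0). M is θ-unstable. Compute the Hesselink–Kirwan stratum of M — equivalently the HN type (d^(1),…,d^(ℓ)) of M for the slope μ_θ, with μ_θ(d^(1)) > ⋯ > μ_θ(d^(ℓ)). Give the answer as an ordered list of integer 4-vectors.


Barcode: M ≅ I[1,1], I[1,2], I[1,4], I[4,4]^2. HN layers by μ_θ (3 steps, strictly decreasing):
  μ^(1)=5/2; μ^(2)=1; μ^(3)=-3

((0, 0, 1, 1); (0, 2, 0, 2); (3, 0, 0, 0))


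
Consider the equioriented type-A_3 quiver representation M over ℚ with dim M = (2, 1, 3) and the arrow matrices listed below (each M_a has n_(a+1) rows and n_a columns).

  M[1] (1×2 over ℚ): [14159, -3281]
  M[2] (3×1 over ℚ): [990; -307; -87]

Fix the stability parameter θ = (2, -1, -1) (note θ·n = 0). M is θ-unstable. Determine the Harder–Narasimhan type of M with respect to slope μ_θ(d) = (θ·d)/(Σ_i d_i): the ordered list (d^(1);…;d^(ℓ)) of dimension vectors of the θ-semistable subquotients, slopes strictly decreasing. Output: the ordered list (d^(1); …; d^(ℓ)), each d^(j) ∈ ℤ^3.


Via rank(M_{q-1}∘⋯∘M_p): M ≅ I[1,1], I[1,3], I[3,3]^2.
μ_θ-semistable layers: μ^(1)=2; μ^(2)=0; μ^(3)=-1

((1, 0, 0); (1, 1, 1); (0, 0, 2))


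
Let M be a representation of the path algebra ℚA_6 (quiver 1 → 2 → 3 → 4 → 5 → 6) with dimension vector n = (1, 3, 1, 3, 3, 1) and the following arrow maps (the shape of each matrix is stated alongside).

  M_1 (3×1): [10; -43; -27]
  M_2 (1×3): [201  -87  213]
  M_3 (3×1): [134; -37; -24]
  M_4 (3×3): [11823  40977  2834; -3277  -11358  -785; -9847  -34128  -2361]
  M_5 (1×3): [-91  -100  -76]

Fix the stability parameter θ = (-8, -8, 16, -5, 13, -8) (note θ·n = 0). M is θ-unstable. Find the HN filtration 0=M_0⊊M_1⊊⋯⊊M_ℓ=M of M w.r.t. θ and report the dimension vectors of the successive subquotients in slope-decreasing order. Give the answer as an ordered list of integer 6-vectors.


Interval decomposition of M: I[1,2], I[2,2], I[2,6], I[4,4], I[4,5], I[5,5].
HN type (ℓ=4): μ^(1)=13; μ^(2)=4; μ^(3)=-5; μ^(4)=-8

((0, 0, 0, 0, 2, 0); (0, 0, 1, 1, 1, 1); (0, 0, 0, 2, 0, 0); (1, 3, 0, 0, 0, 0))


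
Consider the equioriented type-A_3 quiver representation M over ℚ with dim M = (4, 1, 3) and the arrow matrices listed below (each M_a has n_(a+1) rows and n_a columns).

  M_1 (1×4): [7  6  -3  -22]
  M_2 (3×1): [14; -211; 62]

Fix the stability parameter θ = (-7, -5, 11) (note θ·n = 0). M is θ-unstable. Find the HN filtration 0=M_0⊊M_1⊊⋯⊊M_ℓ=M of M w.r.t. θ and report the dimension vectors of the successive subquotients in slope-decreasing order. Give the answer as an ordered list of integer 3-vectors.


Interval decomposition of M: I[1,1]^3, I[1,3], I[3,3]^2.
HN type (ℓ=3): μ^(1)=11; μ^(2)=-5; μ^(3)=-7

((0, 0, 3); (0, 1, 0); (4, 0, 0))


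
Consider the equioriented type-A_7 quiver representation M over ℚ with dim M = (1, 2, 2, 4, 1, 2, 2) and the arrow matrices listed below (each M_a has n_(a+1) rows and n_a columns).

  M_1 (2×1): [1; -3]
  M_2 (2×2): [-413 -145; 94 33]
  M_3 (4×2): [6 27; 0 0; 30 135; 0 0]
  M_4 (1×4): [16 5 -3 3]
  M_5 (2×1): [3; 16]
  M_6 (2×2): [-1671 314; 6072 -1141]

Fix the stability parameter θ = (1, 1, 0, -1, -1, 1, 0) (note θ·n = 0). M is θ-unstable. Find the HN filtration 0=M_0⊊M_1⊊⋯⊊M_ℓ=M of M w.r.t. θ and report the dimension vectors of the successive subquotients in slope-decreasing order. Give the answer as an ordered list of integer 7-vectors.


Barcode: M ≅ I[1,7], I[2,3], I[4,4]^3, I[6,7]. HN layers by μ_θ (3 steps, strictly decreasing):
  μ^(1)=1/2; μ^(2)=0; μ^(3)=-1

((0, 1, 1, 0, 0, 2, 2); (1, 1, 1, 1, 1, 0, 0); (0, 0, 0, 3, 0, 0, 0))


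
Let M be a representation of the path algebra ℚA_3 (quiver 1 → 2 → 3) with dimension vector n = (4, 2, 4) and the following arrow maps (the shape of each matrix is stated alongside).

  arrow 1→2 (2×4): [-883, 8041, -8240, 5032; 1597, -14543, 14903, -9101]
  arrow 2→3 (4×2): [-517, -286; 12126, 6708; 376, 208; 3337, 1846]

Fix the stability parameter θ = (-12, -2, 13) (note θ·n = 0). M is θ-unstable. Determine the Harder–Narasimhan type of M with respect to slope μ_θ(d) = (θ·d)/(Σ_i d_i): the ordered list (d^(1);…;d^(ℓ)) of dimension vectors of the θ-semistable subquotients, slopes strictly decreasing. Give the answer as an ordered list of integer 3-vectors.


Via rank(M_{q-1}∘⋯∘M_p): M ≅ I[1,1]^2, I[1,2], I[1,3], I[3,3]^3.
μ_θ-semistable layers: μ^(1)=13; μ^(2)=-2; μ^(3)=-12

((0, 0, 4); (0, 2, 0); (4, 0, 0))


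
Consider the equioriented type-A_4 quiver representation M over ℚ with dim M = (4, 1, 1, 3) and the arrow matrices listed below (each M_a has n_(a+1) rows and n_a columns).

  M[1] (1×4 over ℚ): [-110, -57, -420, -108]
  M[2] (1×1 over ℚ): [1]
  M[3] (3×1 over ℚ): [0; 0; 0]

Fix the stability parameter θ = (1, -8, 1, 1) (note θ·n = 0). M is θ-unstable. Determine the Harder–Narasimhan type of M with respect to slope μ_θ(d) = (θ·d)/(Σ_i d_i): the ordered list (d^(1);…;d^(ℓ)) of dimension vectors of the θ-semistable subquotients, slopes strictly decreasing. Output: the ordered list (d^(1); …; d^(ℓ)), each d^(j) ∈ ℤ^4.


Barcode: M ≅ I[1,1]^3, I[1,3], I[4,4]^3. HN layers by μ_θ (2 steps, strictly decreasing):
  μ^(1)=1; μ^(2)=-7/2

((3, 0, 1, 3); (1, 1, 0, 0))


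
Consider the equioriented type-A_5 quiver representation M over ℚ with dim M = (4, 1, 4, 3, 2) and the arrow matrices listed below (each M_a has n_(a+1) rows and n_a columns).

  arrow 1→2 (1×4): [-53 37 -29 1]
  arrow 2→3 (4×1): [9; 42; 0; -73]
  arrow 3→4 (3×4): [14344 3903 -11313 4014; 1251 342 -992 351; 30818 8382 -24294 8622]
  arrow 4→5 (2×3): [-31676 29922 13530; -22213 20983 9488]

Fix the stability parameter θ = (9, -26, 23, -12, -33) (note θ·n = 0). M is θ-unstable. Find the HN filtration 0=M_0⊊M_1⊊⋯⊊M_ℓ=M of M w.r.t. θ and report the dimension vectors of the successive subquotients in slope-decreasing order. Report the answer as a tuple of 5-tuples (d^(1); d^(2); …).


Barcode: M ≅ I[1,1]^3, I[1,3], I[3,3], I[3,5]^2, I[4,4]. HN layers by μ_θ (5 steps, strictly decreasing):
  μ^(1)=23; μ^(2)=9; μ^(3)=-22/3; μ^(4)=-17/2; μ^(5)=-12

((0, 0, 2, 0, 0); (3, 0, 0, 0, 0); (0, 0, 2, 2, 2); (1, 1, 0, 0, 0); (0, 0, 0, 1, 0))


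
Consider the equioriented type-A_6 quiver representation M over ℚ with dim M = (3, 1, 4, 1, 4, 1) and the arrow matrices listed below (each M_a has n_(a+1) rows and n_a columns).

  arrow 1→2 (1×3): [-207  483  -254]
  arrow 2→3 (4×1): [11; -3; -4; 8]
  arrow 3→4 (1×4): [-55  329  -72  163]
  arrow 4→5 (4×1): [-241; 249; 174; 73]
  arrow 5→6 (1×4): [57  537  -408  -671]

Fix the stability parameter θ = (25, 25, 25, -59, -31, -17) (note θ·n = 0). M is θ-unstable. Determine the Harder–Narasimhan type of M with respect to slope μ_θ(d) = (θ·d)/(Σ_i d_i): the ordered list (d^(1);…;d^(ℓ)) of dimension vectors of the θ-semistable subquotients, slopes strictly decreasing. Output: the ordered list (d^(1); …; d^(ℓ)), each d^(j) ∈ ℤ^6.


Via rank(M_{q-1}∘⋯∘M_p): M ≅ I[1,1]^2, I[1,3], I[3,3]^2, I[3,6], I[5,5]^3.
μ_θ-semistable layers: μ^(1)=25; μ^(2)=-17; μ^(3)=-65/3; μ^(4)=-31

((3, 1, 3, 0, 0, 0); (0, 0, 0, 0, 0, 1); (0, 0, 1, 1, 1, 0); (0, 0, 0, 0, 3, 0))


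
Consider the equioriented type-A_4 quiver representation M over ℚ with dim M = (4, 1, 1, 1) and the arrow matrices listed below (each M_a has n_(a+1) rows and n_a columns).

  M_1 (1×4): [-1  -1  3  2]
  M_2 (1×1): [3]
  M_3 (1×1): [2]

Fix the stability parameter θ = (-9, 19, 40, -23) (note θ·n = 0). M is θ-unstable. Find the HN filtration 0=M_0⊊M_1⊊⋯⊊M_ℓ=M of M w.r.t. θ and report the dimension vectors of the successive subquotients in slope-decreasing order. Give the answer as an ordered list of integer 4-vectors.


Interval decomposition of M: I[1,1]^3, I[1,4].
HN type (ℓ=2): μ^(1)=12; μ^(2)=-9

((0, 1, 1, 1); (4, 0, 0, 0))


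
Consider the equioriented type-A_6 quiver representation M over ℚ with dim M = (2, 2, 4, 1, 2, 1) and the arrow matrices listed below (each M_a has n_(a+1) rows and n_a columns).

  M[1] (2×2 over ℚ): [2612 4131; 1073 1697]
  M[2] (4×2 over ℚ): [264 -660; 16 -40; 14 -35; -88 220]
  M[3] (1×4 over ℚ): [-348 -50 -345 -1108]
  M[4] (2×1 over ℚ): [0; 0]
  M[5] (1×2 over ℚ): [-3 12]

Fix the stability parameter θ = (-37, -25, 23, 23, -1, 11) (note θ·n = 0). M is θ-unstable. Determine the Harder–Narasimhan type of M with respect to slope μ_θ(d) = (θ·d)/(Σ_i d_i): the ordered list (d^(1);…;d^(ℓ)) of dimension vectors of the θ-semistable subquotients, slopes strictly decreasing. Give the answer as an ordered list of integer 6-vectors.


Via rank(M_{q-1}∘⋯∘M_p): M ≅ I[1,2], I[1,4], I[3,3]^3, I[5,5], I[5,6].
μ_θ-semistable layers: μ^(1)=23; μ^(2)=11; μ^(3)=-1; μ^(4)=-25; μ^(5)=-37

((0, 0, 4, 1, 0, 0); (0, 0, 0, 0, 0, 1); (0, 0, 0, 0, 2, 0); (0, 2, 0, 0, 0, 0); (2, 0, 0, 0, 0, 0))


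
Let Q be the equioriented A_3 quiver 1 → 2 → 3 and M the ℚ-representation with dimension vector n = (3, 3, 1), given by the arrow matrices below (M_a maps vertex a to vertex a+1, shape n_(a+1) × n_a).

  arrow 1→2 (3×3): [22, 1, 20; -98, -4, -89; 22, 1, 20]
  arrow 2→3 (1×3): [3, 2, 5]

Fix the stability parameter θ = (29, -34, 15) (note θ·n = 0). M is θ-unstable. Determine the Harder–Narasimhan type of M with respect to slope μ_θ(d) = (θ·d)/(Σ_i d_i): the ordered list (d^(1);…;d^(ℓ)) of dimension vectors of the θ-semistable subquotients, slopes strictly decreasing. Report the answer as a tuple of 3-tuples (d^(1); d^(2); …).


Interval decomposition of M: I[1,1], I[1,2], I[1,3], I[2,2].
HN type (ℓ=4): μ^(1)=29; μ^(2)=15; μ^(3)=-5/2; μ^(4)=-34

((1, 0, 0); (0, 0, 1); (2, 2, 0); (0, 1, 0))


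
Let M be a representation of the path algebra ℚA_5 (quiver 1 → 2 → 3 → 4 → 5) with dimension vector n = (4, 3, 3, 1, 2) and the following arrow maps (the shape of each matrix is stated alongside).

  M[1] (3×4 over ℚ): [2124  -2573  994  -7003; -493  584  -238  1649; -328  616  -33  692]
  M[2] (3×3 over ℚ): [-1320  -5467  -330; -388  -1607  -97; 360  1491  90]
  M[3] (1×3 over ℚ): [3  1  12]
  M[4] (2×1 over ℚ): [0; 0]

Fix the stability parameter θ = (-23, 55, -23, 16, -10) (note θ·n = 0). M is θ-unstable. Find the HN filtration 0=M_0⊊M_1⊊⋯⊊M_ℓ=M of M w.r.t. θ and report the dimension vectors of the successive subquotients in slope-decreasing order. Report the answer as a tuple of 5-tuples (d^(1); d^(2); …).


Via rank(M_{q-1}∘⋯∘M_p): M ≅ I[1,1], I[1,2], I[1,3], I[1,4], I[3,3], I[5,5]^2.
μ_θ-semistable layers: μ^(1)=55; μ^(2)=16; μ^(3)=-10; μ^(4)=-23

((0, 1, 0, 0, 0); (0, 2, 2, 1, 0); (0, 0, 0, 0, 2); (4, 0, 1, 0, 0))


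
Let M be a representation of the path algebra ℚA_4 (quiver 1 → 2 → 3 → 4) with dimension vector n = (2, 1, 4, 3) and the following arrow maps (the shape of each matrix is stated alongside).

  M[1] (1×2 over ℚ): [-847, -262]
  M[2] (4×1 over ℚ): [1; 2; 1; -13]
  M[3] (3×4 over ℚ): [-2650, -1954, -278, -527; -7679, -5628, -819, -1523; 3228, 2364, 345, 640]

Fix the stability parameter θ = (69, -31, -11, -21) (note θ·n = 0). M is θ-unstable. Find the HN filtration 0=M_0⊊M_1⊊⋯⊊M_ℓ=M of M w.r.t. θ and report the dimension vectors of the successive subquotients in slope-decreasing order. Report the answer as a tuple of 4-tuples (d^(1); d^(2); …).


Via rank(M_{q-1}∘⋯∘M_p): M ≅ I[1,1], I[1,4], I[3,3], I[3,4]^2.
μ_θ-semistable layers: μ^(1)=69; μ^(2)=3/2; μ^(3)=-11; μ^(4)=-16

((1, 0, 0, 0); (1, 1, 1, 1); (0, 0, 1, 0); (0, 0, 2, 2))


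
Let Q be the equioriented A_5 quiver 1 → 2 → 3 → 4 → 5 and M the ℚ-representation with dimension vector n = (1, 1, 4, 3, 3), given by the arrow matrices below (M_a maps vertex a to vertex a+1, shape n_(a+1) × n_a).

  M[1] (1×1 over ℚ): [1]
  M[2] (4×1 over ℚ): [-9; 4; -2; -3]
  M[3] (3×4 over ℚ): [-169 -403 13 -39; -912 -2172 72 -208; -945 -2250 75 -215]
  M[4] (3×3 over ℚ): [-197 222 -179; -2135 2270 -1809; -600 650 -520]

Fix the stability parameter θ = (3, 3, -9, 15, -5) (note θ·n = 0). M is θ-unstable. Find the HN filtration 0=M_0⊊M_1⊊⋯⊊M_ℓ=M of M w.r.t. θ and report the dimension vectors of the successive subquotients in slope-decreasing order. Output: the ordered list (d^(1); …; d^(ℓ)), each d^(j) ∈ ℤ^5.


Barcode: M ≅ I[1,3], I[3,3], I[3,4], I[3,5], I[4,5], I[5,5]. HN layers by μ_θ (5 steps, strictly decreasing):
  μ^(1)=15; μ^(2)=5; μ^(3)=-1; μ^(4)=-5; μ^(5)=-9

((0, 0, 0, 1, 0); (0, 0, 0, 2, 2); (1, 1, 1, 0, 0); (0, 0, 0, 0, 1); (0, 0, 3, 0, 0))


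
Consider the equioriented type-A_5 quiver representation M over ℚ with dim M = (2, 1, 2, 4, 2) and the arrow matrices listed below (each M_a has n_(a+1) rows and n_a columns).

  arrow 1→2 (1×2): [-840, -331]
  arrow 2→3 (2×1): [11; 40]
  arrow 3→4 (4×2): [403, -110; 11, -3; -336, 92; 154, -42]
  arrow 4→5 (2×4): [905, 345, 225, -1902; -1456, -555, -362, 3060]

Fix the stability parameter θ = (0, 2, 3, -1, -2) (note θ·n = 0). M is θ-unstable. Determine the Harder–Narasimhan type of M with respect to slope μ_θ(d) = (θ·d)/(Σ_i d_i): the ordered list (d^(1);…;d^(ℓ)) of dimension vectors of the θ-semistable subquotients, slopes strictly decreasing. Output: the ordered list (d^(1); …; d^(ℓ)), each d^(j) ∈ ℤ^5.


Interval decomposition of M: I[1,1], I[1,5], I[3,5], I[4,4]^2.
HN type (ℓ=3): μ^(1)=1/2; μ^(2)=0; μ^(3)=-1

((0, 1, 1, 1, 1); (2, 0, 1, 1, 1); (0, 0, 0, 2, 0))


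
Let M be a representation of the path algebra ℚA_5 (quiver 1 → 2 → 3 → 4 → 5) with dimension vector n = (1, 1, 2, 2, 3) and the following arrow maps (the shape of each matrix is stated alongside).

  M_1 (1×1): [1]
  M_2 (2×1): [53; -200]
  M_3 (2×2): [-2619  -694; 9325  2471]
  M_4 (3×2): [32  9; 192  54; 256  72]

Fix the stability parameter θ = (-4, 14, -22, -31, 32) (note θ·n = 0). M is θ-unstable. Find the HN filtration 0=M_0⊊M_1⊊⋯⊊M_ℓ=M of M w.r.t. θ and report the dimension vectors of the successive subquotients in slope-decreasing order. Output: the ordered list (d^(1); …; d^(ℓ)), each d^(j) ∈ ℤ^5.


Interval decomposition of M: I[1,5], I[3,4], I[5,5]^2.
HN type (ℓ=3): μ^(1)=32; μ^(2)=-43/4; μ^(3)=-53/2

((0, 0, 0, 0, 3); (1, 1, 1, 1, 0); (0, 0, 1, 1, 0))


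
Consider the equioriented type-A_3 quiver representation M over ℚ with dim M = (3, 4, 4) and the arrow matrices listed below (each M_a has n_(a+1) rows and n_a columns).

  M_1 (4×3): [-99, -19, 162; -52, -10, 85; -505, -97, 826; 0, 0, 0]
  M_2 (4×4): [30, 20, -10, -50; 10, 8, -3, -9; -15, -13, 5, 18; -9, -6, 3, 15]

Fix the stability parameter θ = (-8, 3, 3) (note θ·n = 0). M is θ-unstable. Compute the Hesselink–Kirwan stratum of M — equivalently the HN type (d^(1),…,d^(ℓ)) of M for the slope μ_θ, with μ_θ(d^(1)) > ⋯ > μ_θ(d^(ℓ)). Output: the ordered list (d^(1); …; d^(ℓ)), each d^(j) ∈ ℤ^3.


Interval decomposition of M: I[1,1], I[1,3]^2, I[2,2], I[2,3], I[3,3].
HN type (ℓ=2): μ^(1)=3; μ^(2)=-8

((0, 4, 4); (3, 0, 0))


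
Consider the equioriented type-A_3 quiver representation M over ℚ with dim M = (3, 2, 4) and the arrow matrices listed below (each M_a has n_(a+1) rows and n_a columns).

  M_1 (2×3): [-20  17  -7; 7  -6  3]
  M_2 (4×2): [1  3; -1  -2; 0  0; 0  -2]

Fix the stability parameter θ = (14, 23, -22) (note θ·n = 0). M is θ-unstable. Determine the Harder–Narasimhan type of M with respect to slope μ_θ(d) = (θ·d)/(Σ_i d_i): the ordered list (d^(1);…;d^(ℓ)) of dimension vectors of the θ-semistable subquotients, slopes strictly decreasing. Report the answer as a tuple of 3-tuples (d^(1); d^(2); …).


Interval decomposition of M: I[1,1], I[1,3]^2, I[3,3]^2.
HN type (ℓ=3): μ^(1)=14; μ^(2)=5; μ^(3)=-22

((1, 0, 0); (2, 2, 2); (0, 0, 2))


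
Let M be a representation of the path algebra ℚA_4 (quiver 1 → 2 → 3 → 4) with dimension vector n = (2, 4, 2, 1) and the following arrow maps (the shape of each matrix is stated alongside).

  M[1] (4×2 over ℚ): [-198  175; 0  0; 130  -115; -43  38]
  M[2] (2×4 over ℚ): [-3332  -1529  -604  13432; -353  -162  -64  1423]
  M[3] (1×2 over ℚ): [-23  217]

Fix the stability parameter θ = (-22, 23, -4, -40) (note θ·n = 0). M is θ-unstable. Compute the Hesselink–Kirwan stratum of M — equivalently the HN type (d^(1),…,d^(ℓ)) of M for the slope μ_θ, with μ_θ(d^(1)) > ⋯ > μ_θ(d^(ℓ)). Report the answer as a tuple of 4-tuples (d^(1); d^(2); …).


Via rank(M_{q-1}∘⋯∘M_p): M ≅ I[1,2], I[1,4], I[2,2], I[2,3].
μ_θ-semistable layers: μ^(1)=23; μ^(2)=19/2; μ^(3)=-7; μ^(4)=-22

((0, 2, 0, 0); (0, 1, 1, 0); (0, 1, 1, 1); (2, 0, 0, 0))


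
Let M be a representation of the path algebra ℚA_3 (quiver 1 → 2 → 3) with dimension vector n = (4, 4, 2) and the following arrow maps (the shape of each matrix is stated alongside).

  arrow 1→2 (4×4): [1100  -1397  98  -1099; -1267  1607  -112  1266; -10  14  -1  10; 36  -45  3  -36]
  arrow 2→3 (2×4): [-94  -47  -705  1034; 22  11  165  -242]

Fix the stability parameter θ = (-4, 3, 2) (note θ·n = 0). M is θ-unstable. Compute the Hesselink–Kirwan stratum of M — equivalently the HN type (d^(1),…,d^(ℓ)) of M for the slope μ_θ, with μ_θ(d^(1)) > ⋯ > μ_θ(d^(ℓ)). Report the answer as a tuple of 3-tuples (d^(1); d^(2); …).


Barcode: M ≅ I[1,2]^3, I[1,3], I[3,3]. HN layers by μ_θ (4 steps, strictly decreasing):
  μ^(1)=3; μ^(2)=5/2; μ^(3)=2; μ^(4)=-4

((0, 3, 0); (0, 1, 1); (0, 0, 1); (4, 0, 0))


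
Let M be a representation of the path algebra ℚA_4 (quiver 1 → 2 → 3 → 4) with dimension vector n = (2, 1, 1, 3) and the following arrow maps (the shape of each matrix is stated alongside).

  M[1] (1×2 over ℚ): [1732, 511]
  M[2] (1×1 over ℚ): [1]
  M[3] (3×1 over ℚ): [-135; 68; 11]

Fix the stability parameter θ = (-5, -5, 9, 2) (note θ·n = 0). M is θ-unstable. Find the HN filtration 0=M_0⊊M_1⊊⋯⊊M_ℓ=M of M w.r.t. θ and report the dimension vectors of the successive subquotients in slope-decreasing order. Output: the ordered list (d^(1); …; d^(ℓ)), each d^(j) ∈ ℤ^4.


Barcode: M ≅ I[1,1], I[1,4], I[4,4]^2. HN layers by μ_θ (3 steps, strictly decreasing):
  μ^(1)=11/2; μ^(2)=2; μ^(3)=-5

((0, 0, 1, 1); (0, 0, 0, 2); (2, 1, 0, 0))


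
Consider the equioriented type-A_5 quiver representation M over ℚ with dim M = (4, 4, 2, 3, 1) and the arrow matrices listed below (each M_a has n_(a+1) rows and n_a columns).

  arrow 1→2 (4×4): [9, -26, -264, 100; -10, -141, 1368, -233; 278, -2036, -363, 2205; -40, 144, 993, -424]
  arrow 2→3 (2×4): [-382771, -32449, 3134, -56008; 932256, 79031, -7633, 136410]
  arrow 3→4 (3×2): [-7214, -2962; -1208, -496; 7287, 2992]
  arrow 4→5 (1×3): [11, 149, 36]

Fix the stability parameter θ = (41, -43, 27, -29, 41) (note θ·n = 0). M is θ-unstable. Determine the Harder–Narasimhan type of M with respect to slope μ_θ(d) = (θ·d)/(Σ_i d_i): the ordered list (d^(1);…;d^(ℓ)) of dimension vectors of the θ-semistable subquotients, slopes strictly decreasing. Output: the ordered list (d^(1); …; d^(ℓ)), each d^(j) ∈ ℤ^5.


Via rank(M_{q-1}∘⋯∘M_p): M ≅ I[1,2]^2, I[1,4], I[1,5], I[4,4].
μ_θ-semistable layers: μ^(1)=41; μ^(2)=-1; μ^(3)=-29

((0, 0, 0, 0, 1); (4, 4, 2, 2, 0); (0, 0, 0, 1, 0))


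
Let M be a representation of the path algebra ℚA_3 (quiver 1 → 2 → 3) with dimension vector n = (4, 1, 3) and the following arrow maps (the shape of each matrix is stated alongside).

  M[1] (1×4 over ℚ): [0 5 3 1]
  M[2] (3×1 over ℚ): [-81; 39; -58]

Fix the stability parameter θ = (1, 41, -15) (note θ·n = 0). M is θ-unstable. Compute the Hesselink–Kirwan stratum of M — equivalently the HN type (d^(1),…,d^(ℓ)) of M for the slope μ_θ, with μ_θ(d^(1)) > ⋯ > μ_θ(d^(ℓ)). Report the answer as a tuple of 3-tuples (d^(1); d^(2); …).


Via rank(M_{q-1}∘⋯∘M_p): M ≅ I[1,1]^3, I[1,3], I[3,3]^2.
μ_θ-semistable layers: μ^(1)=13; μ^(2)=1; μ^(3)=-15

((0, 1, 1); (4, 0, 0); (0, 0, 2))


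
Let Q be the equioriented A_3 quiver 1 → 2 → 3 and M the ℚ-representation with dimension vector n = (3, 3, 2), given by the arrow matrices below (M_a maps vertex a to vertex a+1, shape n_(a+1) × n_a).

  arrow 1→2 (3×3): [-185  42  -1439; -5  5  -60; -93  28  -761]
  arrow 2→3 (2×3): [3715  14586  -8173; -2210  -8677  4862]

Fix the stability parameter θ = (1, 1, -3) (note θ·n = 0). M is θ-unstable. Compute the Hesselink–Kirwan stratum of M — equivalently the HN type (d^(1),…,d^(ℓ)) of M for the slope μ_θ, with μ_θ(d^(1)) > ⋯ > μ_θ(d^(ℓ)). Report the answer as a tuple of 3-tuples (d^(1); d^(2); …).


Barcode: M ≅ I[1,1], I[1,2], I[1,3], I[2,3]. HN layers by μ_θ (3 steps, strictly decreasing):
  μ^(1)=1; μ^(2)=-1/3; μ^(3)=-1

((2, 1, 0); (1, 1, 1); (0, 1, 1))


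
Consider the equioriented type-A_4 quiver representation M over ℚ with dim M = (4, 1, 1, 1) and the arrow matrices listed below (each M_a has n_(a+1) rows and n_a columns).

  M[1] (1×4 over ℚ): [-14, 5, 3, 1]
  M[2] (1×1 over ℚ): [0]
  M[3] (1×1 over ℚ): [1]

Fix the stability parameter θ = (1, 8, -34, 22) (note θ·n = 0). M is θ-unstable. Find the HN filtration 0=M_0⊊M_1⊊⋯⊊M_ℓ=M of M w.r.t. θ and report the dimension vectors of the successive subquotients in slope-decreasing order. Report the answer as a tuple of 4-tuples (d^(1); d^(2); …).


Interval decomposition of M: I[1,1]^3, I[1,2], I[3,4].
HN type (ℓ=4): μ^(1)=22; μ^(2)=8; μ^(3)=1; μ^(4)=-34

((0, 0, 0, 1); (0, 1, 0, 0); (4, 0, 0, 0); (0, 0, 1, 0))


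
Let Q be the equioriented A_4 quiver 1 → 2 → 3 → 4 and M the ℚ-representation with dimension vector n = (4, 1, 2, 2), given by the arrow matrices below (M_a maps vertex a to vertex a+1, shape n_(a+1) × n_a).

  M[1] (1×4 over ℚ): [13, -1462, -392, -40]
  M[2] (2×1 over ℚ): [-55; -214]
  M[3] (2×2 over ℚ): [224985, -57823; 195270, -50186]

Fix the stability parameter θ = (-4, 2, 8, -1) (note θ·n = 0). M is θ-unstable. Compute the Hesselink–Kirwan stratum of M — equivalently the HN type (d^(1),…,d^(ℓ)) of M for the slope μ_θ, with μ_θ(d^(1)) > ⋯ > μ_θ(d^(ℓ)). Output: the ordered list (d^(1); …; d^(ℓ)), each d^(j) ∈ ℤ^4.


Interval decomposition of M: I[1,1]^3, I[1,4], I[3,3], I[4,4].
HN type (ℓ=5): μ^(1)=8; μ^(2)=7/2; μ^(3)=2; μ^(4)=-1; μ^(5)=-4

((0, 0, 1, 0); (0, 0, 1, 1); (0, 1, 0, 0); (0, 0, 0, 1); (4, 0, 0, 0))
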